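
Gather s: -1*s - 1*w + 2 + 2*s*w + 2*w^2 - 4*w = s*(2*w - 1) + 2*w^2 - 5*w + 2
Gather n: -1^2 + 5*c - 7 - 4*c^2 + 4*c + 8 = -4*c^2 + 9*c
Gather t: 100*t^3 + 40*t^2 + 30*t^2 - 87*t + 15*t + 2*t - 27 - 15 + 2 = 100*t^3 + 70*t^2 - 70*t - 40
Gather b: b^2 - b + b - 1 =b^2 - 1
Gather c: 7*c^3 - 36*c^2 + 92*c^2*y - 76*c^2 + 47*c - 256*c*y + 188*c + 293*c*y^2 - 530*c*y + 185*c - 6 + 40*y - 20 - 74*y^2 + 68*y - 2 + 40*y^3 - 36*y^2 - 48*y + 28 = 7*c^3 + c^2*(92*y - 112) + c*(293*y^2 - 786*y + 420) + 40*y^3 - 110*y^2 + 60*y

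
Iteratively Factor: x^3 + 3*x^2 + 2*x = (x + 2)*(x^2 + x) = x*(x + 2)*(x + 1)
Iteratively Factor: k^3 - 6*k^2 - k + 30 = (k - 5)*(k^2 - k - 6) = (k - 5)*(k + 2)*(k - 3)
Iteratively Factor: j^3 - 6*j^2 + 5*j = (j - 5)*(j^2 - j) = j*(j - 5)*(j - 1)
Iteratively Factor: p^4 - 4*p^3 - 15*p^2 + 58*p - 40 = (p + 4)*(p^3 - 8*p^2 + 17*p - 10) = (p - 1)*(p + 4)*(p^2 - 7*p + 10) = (p - 2)*(p - 1)*(p + 4)*(p - 5)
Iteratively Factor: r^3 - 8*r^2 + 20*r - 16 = (r - 4)*(r^2 - 4*r + 4) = (r - 4)*(r - 2)*(r - 2)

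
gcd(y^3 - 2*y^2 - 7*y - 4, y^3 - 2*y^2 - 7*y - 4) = y^3 - 2*y^2 - 7*y - 4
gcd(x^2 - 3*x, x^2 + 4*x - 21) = x - 3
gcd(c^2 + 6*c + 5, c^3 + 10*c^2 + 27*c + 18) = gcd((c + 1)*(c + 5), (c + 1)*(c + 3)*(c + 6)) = c + 1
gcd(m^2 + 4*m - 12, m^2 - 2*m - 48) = m + 6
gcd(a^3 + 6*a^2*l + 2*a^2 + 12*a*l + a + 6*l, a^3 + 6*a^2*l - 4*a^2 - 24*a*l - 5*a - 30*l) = a^2 + 6*a*l + a + 6*l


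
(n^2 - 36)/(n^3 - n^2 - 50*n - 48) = (n - 6)/(n^2 - 7*n - 8)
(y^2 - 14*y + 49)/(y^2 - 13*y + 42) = (y - 7)/(y - 6)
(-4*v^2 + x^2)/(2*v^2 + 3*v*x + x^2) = (-2*v + x)/(v + x)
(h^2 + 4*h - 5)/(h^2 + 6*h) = (h^2 + 4*h - 5)/(h*(h + 6))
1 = 1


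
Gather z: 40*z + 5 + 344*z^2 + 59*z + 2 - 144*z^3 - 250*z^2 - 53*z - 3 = -144*z^3 + 94*z^2 + 46*z + 4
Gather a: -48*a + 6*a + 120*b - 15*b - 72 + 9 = -42*a + 105*b - 63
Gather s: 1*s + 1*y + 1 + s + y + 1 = 2*s + 2*y + 2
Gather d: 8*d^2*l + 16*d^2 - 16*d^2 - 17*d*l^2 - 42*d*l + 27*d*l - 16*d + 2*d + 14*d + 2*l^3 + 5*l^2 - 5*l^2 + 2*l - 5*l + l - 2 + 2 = 8*d^2*l + d*(-17*l^2 - 15*l) + 2*l^3 - 2*l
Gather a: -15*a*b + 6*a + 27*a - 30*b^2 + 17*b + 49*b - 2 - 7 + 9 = a*(33 - 15*b) - 30*b^2 + 66*b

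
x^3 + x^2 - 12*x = x*(x - 3)*(x + 4)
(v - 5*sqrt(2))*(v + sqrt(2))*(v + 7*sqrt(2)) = v^3 + 3*sqrt(2)*v^2 - 66*v - 70*sqrt(2)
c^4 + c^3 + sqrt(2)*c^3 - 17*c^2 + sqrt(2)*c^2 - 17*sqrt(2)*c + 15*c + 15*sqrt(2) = (c - 3)*(c - 1)*(c + 5)*(c + sqrt(2))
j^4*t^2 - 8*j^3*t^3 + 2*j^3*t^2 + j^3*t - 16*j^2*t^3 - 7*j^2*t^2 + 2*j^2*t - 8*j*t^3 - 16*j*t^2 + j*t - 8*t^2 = (j + 1)*(j - 8*t)*(j*t + 1)*(j*t + t)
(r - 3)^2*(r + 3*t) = r^3 + 3*r^2*t - 6*r^2 - 18*r*t + 9*r + 27*t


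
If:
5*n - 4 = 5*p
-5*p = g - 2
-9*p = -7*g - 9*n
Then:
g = -36/35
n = 246/175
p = 106/175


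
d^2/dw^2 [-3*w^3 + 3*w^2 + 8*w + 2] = 6 - 18*w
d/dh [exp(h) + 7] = exp(h)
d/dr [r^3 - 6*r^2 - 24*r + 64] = 3*r^2 - 12*r - 24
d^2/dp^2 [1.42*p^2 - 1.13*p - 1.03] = 2.84000000000000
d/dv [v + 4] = 1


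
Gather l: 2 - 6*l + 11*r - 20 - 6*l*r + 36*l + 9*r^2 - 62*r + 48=l*(30 - 6*r) + 9*r^2 - 51*r + 30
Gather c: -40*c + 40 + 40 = 80 - 40*c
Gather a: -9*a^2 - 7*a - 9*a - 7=-9*a^2 - 16*a - 7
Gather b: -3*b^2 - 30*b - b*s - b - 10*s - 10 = -3*b^2 + b*(-s - 31) - 10*s - 10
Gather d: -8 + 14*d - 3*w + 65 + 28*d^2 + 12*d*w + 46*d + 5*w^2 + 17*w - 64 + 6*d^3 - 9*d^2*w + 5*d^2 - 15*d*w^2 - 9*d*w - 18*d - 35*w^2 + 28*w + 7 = 6*d^3 + d^2*(33 - 9*w) + d*(-15*w^2 + 3*w + 42) - 30*w^2 + 42*w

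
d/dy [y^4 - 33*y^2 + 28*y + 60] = 4*y^3 - 66*y + 28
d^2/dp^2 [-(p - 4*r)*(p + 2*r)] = -2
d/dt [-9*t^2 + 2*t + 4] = 2 - 18*t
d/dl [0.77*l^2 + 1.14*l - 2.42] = 1.54*l + 1.14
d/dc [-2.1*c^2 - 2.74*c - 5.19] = -4.2*c - 2.74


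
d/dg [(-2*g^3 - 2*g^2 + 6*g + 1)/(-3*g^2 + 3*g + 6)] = (2*g^4 - 4*g^3 - 8*g^2 - 6*g + 11)/(3*(g^4 - 2*g^3 - 3*g^2 + 4*g + 4))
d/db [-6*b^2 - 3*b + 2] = -12*b - 3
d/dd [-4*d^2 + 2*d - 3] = 2 - 8*d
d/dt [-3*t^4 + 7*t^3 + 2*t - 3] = -12*t^3 + 21*t^2 + 2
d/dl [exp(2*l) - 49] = 2*exp(2*l)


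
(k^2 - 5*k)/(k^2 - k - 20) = k/(k + 4)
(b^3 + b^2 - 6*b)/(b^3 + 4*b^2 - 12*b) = (b + 3)/(b + 6)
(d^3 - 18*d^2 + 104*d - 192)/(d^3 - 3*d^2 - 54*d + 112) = (d^2 - 10*d + 24)/(d^2 + 5*d - 14)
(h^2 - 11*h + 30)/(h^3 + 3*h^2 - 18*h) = (h^2 - 11*h + 30)/(h*(h^2 + 3*h - 18))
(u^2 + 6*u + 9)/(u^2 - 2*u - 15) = (u + 3)/(u - 5)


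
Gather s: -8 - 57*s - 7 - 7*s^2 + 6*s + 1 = -7*s^2 - 51*s - 14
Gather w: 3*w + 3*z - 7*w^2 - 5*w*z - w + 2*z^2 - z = -7*w^2 + w*(2 - 5*z) + 2*z^2 + 2*z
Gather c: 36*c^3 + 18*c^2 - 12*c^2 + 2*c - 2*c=36*c^3 + 6*c^2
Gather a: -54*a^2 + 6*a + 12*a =-54*a^2 + 18*a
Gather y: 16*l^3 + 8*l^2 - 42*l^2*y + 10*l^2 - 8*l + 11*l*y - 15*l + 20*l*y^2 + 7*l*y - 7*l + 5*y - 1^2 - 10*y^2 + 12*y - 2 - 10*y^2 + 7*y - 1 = 16*l^3 + 18*l^2 - 30*l + y^2*(20*l - 20) + y*(-42*l^2 + 18*l + 24) - 4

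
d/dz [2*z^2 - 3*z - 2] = 4*z - 3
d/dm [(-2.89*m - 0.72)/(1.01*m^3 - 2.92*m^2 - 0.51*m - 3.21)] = (5.8378*m^3 - 6.2572*m^2 - 4.2048*m + 8.9097)/(1.0201*m^6 - 5.8984*m^5 + 7.4962*m^4 - 3.5058*m^3 + 19.0065*m^2 + 3.2742*m + 10.3041)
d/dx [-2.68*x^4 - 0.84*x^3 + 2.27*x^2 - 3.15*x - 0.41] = -10.72*x^3 - 2.52*x^2 + 4.54*x - 3.15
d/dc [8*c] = 8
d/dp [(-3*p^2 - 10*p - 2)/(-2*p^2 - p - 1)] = (-17*p^2 - 2*p + 8)/(4*p^4 + 4*p^3 + 5*p^2 + 2*p + 1)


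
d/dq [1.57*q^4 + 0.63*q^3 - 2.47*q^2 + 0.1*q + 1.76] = 6.28*q^3 + 1.89*q^2 - 4.94*q + 0.1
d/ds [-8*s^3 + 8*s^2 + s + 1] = -24*s^2 + 16*s + 1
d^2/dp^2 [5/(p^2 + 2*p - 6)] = 10*(-p^2 - 2*p + 4*(p + 1)^2 + 6)/(p^2 + 2*p - 6)^3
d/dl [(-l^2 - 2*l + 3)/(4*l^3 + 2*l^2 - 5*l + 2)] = (4*l^4 + 16*l^3 - 27*l^2 - 16*l + 11)/(16*l^6 + 16*l^5 - 36*l^4 - 4*l^3 + 33*l^2 - 20*l + 4)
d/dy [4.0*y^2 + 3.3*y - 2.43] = 8.0*y + 3.3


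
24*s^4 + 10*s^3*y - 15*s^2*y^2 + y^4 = (-3*s + y)*(-2*s + y)*(s + y)*(4*s + y)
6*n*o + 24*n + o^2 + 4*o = (6*n + o)*(o + 4)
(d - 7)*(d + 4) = d^2 - 3*d - 28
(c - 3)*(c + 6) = c^2 + 3*c - 18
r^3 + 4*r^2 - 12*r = r*(r - 2)*(r + 6)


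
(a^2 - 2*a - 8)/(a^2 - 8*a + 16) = (a + 2)/(a - 4)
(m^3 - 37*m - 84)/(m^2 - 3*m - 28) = m + 3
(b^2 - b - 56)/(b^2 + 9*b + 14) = (b - 8)/(b + 2)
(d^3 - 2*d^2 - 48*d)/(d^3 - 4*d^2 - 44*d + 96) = d/(d - 2)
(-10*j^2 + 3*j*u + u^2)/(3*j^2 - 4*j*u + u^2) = (-10*j^2 + 3*j*u + u^2)/(3*j^2 - 4*j*u + u^2)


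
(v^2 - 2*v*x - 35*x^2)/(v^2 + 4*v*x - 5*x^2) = (-v + 7*x)/(-v + x)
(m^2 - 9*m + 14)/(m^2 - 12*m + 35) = (m - 2)/(m - 5)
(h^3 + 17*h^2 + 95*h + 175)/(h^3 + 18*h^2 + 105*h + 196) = (h^2 + 10*h + 25)/(h^2 + 11*h + 28)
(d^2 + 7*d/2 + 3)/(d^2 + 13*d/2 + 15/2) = (d + 2)/(d + 5)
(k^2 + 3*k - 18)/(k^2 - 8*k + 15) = (k + 6)/(k - 5)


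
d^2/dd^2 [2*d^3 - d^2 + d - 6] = 12*d - 2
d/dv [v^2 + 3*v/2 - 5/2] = 2*v + 3/2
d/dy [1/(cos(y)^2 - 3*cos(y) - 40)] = (2*cos(y) - 3)*sin(y)/(sin(y)^2 + 3*cos(y) + 39)^2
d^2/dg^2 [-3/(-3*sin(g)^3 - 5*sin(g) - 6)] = 3*(-81*sin(g)^6 + 78*sin(g)^4 + 162*sin(g)^3 + 65*sin(g)^2 - 78*sin(g) + 50)/(3*sin(g)^3 + 5*sin(g) + 6)^3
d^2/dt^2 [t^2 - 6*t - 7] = 2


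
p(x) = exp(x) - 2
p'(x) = exp(x)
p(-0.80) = -1.55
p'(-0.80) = 0.45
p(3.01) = 18.29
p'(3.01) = 20.29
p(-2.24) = -1.89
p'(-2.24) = 0.11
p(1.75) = 3.75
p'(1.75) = 5.75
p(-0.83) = -1.56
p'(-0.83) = 0.44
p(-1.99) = -1.86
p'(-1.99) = 0.14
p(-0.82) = -1.56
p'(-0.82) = 0.44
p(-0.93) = -1.61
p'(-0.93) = 0.39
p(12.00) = 162752.79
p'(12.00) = 162754.79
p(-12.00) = -2.00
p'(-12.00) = 0.00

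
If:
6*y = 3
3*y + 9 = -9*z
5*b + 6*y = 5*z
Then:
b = -53/30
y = 1/2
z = -7/6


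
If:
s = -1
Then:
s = -1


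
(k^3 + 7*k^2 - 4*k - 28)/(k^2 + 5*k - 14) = k + 2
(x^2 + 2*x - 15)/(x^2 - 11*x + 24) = (x + 5)/(x - 8)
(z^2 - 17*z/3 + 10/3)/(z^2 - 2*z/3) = (z - 5)/z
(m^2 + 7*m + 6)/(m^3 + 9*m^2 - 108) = (m + 1)/(m^2 + 3*m - 18)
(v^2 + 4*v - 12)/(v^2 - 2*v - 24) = (-v^2 - 4*v + 12)/(-v^2 + 2*v + 24)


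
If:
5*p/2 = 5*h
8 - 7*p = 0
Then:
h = 4/7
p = 8/7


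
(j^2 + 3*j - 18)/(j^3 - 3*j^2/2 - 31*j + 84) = 2*(j - 3)/(2*j^2 - 15*j + 28)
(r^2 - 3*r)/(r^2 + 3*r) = (r - 3)/(r + 3)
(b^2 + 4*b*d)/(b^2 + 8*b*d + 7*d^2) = b*(b + 4*d)/(b^2 + 8*b*d + 7*d^2)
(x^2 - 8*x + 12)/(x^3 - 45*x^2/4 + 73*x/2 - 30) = 4*(x - 2)/(4*x^2 - 21*x + 20)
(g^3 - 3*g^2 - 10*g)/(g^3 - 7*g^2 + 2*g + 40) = g/(g - 4)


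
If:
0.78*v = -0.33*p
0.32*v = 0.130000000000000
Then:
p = -0.96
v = 0.41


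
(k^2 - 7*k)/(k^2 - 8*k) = (k - 7)/(k - 8)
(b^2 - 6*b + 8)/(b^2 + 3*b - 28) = (b - 2)/(b + 7)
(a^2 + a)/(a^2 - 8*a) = (a + 1)/(a - 8)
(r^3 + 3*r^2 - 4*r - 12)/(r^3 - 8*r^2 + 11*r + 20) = (r^3 + 3*r^2 - 4*r - 12)/(r^3 - 8*r^2 + 11*r + 20)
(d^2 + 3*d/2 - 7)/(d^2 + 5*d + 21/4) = 2*(d - 2)/(2*d + 3)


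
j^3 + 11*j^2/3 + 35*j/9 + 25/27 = (j + 1/3)*(j + 5/3)^2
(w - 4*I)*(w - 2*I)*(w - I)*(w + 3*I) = w^4 - 4*I*w^3 + 7*w^2 - 34*I*w - 24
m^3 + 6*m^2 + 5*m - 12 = (m - 1)*(m + 3)*(m + 4)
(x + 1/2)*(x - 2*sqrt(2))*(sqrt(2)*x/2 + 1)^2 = x^4/2 + x^3/4 - 3*x^2 - 2*sqrt(2)*x - 3*x/2 - sqrt(2)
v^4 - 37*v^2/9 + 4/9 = (v - 2)*(v - 1/3)*(v + 1/3)*(v + 2)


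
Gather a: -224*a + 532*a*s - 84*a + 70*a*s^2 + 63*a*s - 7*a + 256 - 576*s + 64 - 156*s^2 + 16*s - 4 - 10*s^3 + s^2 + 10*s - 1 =a*(70*s^2 + 595*s - 315) - 10*s^3 - 155*s^2 - 550*s + 315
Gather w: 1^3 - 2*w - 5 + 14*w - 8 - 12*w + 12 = 0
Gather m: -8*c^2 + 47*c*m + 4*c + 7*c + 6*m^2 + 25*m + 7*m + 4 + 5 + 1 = -8*c^2 + 11*c + 6*m^2 + m*(47*c + 32) + 10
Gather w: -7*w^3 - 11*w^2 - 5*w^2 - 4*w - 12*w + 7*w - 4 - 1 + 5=-7*w^3 - 16*w^2 - 9*w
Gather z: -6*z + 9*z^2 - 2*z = 9*z^2 - 8*z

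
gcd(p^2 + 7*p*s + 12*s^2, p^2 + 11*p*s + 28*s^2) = p + 4*s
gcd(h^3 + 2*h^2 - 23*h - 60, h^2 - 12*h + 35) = h - 5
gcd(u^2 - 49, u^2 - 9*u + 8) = 1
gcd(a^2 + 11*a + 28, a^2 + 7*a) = a + 7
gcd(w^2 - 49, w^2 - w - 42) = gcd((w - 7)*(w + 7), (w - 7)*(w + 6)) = w - 7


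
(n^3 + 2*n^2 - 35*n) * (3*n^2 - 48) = 3*n^5 + 6*n^4 - 153*n^3 - 96*n^2 + 1680*n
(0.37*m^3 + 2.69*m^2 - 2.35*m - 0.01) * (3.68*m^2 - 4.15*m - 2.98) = 1.3616*m^5 + 8.3637*m^4 - 20.9141*m^3 + 1.6995*m^2 + 7.0445*m + 0.0298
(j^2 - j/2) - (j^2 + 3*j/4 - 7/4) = 7/4 - 5*j/4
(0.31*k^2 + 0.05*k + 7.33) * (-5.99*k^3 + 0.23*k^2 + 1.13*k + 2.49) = -1.8569*k^5 - 0.2282*k^4 - 43.5449*k^3 + 2.5143*k^2 + 8.4074*k + 18.2517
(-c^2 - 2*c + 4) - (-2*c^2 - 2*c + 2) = c^2 + 2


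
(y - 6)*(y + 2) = y^2 - 4*y - 12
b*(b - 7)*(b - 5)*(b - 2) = b^4 - 14*b^3 + 59*b^2 - 70*b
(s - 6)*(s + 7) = s^2 + s - 42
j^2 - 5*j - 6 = (j - 6)*(j + 1)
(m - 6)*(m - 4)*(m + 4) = m^3 - 6*m^2 - 16*m + 96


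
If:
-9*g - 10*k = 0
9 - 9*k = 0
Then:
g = -10/9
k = 1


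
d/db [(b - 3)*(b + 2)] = 2*b - 1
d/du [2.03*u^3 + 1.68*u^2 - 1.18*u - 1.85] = 6.09*u^2 + 3.36*u - 1.18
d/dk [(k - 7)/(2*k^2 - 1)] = (2*k^2 - 4*k*(k - 7) - 1)/(2*k^2 - 1)^2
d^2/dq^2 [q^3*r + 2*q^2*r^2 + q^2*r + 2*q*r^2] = 2*r*(3*q + 2*r + 1)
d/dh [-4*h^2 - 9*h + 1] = -8*h - 9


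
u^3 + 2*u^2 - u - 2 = (u - 1)*(u + 1)*(u + 2)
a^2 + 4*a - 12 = (a - 2)*(a + 6)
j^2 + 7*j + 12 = (j + 3)*(j + 4)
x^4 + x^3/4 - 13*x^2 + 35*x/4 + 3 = (x - 3)*(x - 1)*(x + 1/4)*(x + 4)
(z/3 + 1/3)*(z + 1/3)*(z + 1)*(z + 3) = z^4/3 + 16*z^3/9 + 26*z^2/9 + 16*z/9 + 1/3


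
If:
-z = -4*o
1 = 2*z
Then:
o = 1/8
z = 1/2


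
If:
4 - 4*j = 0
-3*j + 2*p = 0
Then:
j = 1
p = 3/2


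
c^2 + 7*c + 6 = (c + 1)*(c + 6)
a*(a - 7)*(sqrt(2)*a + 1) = sqrt(2)*a^3 - 7*sqrt(2)*a^2 + a^2 - 7*a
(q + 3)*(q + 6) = q^2 + 9*q + 18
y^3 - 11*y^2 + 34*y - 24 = (y - 6)*(y - 4)*(y - 1)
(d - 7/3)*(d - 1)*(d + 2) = d^3 - 4*d^2/3 - 13*d/3 + 14/3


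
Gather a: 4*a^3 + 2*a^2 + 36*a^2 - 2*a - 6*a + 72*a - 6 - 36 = 4*a^3 + 38*a^2 + 64*a - 42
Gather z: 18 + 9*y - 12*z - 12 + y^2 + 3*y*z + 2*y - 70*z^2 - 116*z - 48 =y^2 + 11*y - 70*z^2 + z*(3*y - 128) - 42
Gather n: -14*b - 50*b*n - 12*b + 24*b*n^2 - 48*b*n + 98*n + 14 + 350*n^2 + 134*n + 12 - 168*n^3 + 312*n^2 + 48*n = -26*b - 168*n^3 + n^2*(24*b + 662) + n*(280 - 98*b) + 26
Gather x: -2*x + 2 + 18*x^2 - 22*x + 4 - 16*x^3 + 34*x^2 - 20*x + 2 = -16*x^3 + 52*x^2 - 44*x + 8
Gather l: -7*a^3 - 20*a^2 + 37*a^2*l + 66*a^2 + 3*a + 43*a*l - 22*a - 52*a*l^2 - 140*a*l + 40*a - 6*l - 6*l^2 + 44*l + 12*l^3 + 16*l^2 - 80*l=-7*a^3 + 46*a^2 + 21*a + 12*l^3 + l^2*(10 - 52*a) + l*(37*a^2 - 97*a - 42)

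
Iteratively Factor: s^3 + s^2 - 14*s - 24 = (s + 2)*(s^2 - s - 12) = (s - 4)*(s + 2)*(s + 3)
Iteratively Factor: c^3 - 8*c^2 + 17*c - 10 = (c - 1)*(c^2 - 7*c + 10) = (c - 5)*(c - 1)*(c - 2)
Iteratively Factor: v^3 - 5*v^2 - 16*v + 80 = (v + 4)*(v^2 - 9*v + 20) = (v - 5)*(v + 4)*(v - 4)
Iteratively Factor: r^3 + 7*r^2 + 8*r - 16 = (r + 4)*(r^2 + 3*r - 4) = (r - 1)*(r + 4)*(r + 4)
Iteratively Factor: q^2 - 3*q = (q - 3)*(q)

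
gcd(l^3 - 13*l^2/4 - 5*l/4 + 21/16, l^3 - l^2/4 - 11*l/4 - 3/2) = l + 3/4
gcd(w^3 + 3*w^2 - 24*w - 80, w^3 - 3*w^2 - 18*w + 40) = w^2 - w - 20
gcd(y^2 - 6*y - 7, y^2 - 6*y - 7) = y^2 - 6*y - 7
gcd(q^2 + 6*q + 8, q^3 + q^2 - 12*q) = q + 4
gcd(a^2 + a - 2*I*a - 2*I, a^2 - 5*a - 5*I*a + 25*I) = 1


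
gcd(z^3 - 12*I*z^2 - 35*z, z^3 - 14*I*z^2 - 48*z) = z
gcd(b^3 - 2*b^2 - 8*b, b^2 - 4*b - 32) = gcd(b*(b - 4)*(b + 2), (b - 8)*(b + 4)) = 1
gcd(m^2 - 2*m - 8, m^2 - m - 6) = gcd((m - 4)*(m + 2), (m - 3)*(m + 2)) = m + 2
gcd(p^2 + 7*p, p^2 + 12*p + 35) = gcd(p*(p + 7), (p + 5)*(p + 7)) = p + 7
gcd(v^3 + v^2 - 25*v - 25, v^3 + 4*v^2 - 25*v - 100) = v^2 - 25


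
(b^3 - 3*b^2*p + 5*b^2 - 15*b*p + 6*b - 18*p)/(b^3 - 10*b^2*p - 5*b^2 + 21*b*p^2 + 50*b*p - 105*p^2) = (-b^2 - 5*b - 6)/(-b^2 + 7*b*p + 5*b - 35*p)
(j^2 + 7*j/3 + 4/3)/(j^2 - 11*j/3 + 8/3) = (3*j^2 + 7*j + 4)/(3*j^2 - 11*j + 8)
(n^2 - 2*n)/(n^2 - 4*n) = (n - 2)/(n - 4)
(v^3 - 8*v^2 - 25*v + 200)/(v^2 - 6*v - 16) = (v^2 - 25)/(v + 2)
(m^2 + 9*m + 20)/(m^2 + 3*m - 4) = (m + 5)/(m - 1)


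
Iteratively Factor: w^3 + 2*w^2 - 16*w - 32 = (w + 2)*(w^2 - 16) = (w - 4)*(w + 2)*(w + 4)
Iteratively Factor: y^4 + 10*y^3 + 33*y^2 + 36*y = (y + 3)*(y^3 + 7*y^2 + 12*y) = y*(y + 3)*(y^2 + 7*y + 12) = y*(y + 3)^2*(y + 4)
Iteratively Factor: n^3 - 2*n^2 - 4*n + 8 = (n + 2)*(n^2 - 4*n + 4) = (n - 2)*(n + 2)*(n - 2)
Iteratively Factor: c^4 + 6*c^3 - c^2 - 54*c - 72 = (c + 3)*(c^3 + 3*c^2 - 10*c - 24) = (c + 3)*(c + 4)*(c^2 - c - 6) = (c + 2)*(c + 3)*(c + 4)*(c - 3)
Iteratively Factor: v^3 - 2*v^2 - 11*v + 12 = (v - 1)*(v^2 - v - 12) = (v - 4)*(v - 1)*(v + 3)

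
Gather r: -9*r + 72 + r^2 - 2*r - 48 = r^2 - 11*r + 24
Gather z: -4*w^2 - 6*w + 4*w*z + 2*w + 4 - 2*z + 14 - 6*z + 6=-4*w^2 - 4*w + z*(4*w - 8) + 24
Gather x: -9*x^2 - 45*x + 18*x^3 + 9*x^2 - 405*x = 18*x^3 - 450*x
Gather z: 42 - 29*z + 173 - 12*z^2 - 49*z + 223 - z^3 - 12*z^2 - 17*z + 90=-z^3 - 24*z^2 - 95*z + 528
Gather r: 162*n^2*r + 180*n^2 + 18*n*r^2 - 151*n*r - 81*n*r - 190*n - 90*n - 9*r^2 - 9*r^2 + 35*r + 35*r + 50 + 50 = 180*n^2 - 280*n + r^2*(18*n - 18) + r*(162*n^2 - 232*n + 70) + 100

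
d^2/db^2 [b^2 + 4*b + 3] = 2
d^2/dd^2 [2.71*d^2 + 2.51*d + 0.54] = 5.42000000000000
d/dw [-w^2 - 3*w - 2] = -2*w - 3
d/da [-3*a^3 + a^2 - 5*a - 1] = -9*a^2 + 2*a - 5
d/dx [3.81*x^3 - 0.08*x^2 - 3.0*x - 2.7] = 11.43*x^2 - 0.16*x - 3.0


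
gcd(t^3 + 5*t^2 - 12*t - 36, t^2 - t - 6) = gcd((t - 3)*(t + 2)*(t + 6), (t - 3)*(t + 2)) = t^2 - t - 6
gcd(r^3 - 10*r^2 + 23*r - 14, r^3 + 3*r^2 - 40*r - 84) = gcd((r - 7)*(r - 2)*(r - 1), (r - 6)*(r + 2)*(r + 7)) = 1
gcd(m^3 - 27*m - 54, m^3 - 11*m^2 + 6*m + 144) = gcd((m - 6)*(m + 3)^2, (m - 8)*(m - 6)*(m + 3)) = m^2 - 3*m - 18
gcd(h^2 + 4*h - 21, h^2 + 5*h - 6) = 1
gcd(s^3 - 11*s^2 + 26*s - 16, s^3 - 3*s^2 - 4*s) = 1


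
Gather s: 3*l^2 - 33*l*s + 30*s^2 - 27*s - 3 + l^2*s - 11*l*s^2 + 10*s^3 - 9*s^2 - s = 3*l^2 + 10*s^3 + s^2*(21 - 11*l) + s*(l^2 - 33*l - 28) - 3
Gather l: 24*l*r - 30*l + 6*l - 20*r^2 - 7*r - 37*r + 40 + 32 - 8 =l*(24*r - 24) - 20*r^2 - 44*r + 64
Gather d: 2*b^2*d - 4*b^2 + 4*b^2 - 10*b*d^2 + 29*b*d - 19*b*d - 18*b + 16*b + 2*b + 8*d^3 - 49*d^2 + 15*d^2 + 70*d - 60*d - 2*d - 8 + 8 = 8*d^3 + d^2*(-10*b - 34) + d*(2*b^2 + 10*b + 8)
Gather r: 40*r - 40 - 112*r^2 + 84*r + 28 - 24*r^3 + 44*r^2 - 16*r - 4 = -24*r^3 - 68*r^2 + 108*r - 16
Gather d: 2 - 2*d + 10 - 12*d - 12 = -14*d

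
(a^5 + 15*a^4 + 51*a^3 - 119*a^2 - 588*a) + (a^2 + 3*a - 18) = a^5 + 15*a^4 + 51*a^3 - 118*a^2 - 585*a - 18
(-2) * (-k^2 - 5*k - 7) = 2*k^2 + 10*k + 14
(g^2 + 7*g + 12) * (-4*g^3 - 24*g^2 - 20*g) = -4*g^5 - 52*g^4 - 236*g^3 - 428*g^2 - 240*g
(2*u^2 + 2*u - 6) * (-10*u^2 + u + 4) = -20*u^4 - 18*u^3 + 70*u^2 + 2*u - 24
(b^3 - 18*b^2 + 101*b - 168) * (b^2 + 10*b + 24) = b^5 - 8*b^4 - 55*b^3 + 410*b^2 + 744*b - 4032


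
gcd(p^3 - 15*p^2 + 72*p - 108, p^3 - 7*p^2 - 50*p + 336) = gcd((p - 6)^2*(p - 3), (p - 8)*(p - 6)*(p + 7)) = p - 6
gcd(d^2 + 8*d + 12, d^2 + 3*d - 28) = 1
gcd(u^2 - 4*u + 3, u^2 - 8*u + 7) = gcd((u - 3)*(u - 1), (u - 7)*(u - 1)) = u - 1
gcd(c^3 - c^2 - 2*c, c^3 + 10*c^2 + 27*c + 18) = c + 1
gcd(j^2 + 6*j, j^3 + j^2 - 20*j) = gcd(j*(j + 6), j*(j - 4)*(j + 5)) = j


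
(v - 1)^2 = v^2 - 2*v + 1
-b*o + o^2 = o*(-b + o)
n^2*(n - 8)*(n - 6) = n^4 - 14*n^3 + 48*n^2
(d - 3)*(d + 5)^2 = d^3 + 7*d^2 - 5*d - 75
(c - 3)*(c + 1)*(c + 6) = c^3 + 4*c^2 - 15*c - 18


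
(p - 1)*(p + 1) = p^2 - 1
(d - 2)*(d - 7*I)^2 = d^3 - 2*d^2 - 14*I*d^2 - 49*d + 28*I*d + 98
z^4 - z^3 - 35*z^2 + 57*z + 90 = (z - 5)*(z - 3)*(z + 1)*(z + 6)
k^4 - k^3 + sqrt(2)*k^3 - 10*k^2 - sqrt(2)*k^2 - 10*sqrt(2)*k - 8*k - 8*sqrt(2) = (k - 4)*(k + 1)*(k + 2)*(k + sqrt(2))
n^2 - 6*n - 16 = (n - 8)*(n + 2)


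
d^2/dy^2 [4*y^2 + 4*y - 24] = 8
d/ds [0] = 0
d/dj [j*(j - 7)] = 2*j - 7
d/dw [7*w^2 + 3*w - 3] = 14*w + 3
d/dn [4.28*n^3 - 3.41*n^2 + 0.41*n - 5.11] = 12.84*n^2 - 6.82*n + 0.41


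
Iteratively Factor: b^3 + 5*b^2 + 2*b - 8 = (b - 1)*(b^2 + 6*b + 8) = (b - 1)*(b + 2)*(b + 4)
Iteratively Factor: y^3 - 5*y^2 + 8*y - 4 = (y - 2)*(y^2 - 3*y + 2) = (y - 2)*(y - 1)*(y - 2)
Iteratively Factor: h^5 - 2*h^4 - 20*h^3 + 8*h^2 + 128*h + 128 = (h - 4)*(h^4 + 2*h^3 - 12*h^2 - 40*h - 32) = (h - 4)*(h + 2)*(h^3 - 12*h - 16) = (h - 4)*(h + 2)^2*(h^2 - 2*h - 8) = (h - 4)^2*(h + 2)^2*(h + 2)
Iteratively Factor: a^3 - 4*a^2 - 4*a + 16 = (a + 2)*(a^2 - 6*a + 8) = (a - 4)*(a + 2)*(a - 2)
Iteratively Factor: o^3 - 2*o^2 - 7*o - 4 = (o + 1)*(o^2 - 3*o - 4) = (o - 4)*(o + 1)*(o + 1)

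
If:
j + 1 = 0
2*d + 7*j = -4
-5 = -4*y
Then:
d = 3/2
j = -1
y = 5/4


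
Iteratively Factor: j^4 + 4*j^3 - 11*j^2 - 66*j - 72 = (j - 4)*(j^3 + 8*j^2 + 21*j + 18) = (j - 4)*(j + 3)*(j^2 + 5*j + 6) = (j - 4)*(j + 2)*(j + 3)*(j + 3)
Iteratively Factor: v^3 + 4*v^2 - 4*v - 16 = (v - 2)*(v^2 + 6*v + 8) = (v - 2)*(v + 4)*(v + 2)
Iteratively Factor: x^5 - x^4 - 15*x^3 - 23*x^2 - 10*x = (x - 5)*(x^4 + 4*x^3 + 5*x^2 + 2*x) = (x - 5)*(x + 2)*(x^3 + 2*x^2 + x) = (x - 5)*(x + 1)*(x + 2)*(x^2 + x) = x*(x - 5)*(x + 1)*(x + 2)*(x + 1)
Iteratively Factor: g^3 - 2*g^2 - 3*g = (g + 1)*(g^2 - 3*g) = (g - 3)*(g + 1)*(g)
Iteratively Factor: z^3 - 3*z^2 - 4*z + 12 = (z + 2)*(z^2 - 5*z + 6) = (z - 2)*(z + 2)*(z - 3)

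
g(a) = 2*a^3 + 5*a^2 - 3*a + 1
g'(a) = 6*a^2 + 10*a - 3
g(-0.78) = 5.43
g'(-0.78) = -7.15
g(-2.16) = 10.65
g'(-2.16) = 3.39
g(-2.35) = 9.71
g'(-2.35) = 6.64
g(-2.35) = 9.71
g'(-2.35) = 6.64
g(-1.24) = 8.59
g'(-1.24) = -6.17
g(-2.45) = 8.95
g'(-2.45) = 8.52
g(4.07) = 206.45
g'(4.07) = 137.09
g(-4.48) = -65.04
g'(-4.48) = 72.62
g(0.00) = 1.00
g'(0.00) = -3.00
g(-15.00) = -5579.00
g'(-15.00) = 1197.00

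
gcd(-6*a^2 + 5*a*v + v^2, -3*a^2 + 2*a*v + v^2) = -a + v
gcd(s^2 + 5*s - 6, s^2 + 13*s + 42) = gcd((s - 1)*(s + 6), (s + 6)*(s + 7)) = s + 6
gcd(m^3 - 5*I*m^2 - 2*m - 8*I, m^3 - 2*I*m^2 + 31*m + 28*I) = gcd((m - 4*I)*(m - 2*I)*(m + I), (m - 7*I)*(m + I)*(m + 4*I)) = m + I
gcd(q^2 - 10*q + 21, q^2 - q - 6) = q - 3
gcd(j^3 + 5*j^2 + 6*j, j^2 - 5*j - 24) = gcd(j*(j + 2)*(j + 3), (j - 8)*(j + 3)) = j + 3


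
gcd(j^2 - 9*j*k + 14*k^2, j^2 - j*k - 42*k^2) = j - 7*k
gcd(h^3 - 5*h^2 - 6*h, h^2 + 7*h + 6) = h + 1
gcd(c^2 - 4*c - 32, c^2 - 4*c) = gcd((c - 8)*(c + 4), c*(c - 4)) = 1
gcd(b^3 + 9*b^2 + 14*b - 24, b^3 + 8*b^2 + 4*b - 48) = b^2 + 10*b + 24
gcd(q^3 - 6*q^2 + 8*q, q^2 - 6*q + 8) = q^2 - 6*q + 8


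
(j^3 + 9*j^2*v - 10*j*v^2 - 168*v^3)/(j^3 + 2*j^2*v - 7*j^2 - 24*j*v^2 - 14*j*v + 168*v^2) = (j + 7*v)/(j - 7)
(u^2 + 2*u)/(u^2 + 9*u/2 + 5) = 2*u/(2*u + 5)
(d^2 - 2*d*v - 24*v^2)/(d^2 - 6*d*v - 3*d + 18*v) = (d + 4*v)/(d - 3)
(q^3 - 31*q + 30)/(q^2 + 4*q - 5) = (q^2 + q - 30)/(q + 5)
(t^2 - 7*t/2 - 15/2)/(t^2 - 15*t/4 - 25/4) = 2*(2*t + 3)/(4*t + 5)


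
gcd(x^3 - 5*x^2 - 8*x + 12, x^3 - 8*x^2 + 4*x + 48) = x^2 - 4*x - 12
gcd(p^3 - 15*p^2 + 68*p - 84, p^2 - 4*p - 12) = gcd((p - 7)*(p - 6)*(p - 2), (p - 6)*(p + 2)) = p - 6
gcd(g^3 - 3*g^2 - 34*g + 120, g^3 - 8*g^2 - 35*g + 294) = g + 6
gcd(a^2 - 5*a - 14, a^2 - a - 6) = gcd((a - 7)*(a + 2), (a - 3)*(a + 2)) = a + 2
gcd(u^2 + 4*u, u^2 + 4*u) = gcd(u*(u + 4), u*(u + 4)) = u^2 + 4*u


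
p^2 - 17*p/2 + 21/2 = (p - 7)*(p - 3/2)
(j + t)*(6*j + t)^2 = 36*j^3 + 48*j^2*t + 13*j*t^2 + t^3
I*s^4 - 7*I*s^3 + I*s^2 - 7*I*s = s*(s - 7)*(s + I)*(I*s + 1)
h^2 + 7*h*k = h*(h + 7*k)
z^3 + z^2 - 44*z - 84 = (z - 7)*(z + 2)*(z + 6)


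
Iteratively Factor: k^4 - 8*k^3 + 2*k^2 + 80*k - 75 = (k + 3)*(k^3 - 11*k^2 + 35*k - 25) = (k - 5)*(k + 3)*(k^2 - 6*k + 5) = (k - 5)*(k - 1)*(k + 3)*(k - 5)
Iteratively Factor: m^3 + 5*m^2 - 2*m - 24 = (m + 4)*(m^2 + m - 6) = (m - 2)*(m + 4)*(m + 3)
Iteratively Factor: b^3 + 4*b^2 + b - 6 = (b + 3)*(b^2 + b - 2) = (b + 2)*(b + 3)*(b - 1)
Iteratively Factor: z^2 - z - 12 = (z + 3)*(z - 4)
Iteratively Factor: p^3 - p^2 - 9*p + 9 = (p - 3)*(p^2 + 2*p - 3) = (p - 3)*(p + 3)*(p - 1)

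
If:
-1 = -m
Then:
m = 1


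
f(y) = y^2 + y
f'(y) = 2*y + 1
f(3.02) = 12.14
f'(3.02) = 7.04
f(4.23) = 22.12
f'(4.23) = 9.46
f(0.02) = 0.02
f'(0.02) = 1.04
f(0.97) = 1.91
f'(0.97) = 2.94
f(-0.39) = -0.24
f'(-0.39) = 0.22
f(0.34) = 0.46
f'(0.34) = 1.68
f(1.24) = 2.78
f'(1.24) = 3.48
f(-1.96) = 1.88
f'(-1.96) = -2.92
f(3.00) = 12.00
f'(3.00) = 7.00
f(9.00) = 90.00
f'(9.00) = 19.00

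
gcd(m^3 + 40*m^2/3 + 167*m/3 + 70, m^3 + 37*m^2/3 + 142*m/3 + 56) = m^2 + 25*m/3 + 14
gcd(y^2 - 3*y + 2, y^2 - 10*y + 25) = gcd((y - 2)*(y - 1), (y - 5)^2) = 1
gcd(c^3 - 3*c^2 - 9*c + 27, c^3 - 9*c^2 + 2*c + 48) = c - 3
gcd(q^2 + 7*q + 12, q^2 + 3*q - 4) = q + 4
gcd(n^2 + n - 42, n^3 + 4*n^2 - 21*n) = n + 7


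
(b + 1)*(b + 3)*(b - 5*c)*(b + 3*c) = b^4 - 2*b^3*c + 4*b^3 - 15*b^2*c^2 - 8*b^2*c + 3*b^2 - 60*b*c^2 - 6*b*c - 45*c^2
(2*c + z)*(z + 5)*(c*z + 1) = 2*c^2*z^2 + 10*c^2*z + c*z^3 + 5*c*z^2 + 2*c*z + 10*c + z^2 + 5*z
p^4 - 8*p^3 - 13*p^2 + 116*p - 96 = (p - 8)*(p - 3)*(p - 1)*(p + 4)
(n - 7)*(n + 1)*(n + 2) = n^3 - 4*n^2 - 19*n - 14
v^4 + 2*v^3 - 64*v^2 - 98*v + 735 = (v - 7)*(v - 3)*(v + 5)*(v + 7)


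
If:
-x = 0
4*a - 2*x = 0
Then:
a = 0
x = 0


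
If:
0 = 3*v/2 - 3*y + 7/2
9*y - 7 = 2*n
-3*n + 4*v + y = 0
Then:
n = -7/3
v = -49/27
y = 7/27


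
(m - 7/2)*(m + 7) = m^2 + 7*m/2 - 49/2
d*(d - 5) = d^2 - 5*d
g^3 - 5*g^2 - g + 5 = (g - 5)*(g - 1)*(g + 1)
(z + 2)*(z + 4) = z^2 + 6*z + 8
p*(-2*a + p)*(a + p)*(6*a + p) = -12*a^3*p - 8*a^2*p^2 + 5*a*p^3 + p^4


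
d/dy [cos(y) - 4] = -sin(y)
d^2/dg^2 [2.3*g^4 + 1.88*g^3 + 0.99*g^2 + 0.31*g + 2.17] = 27.6*g^2 + 11.28*g + 1.98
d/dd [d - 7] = 1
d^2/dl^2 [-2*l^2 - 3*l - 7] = -4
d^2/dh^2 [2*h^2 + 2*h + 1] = 4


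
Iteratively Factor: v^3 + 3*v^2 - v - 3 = (v + 1)*(v^2 + 2*v - 3) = (v + 1)*(v + 3)*(v - 1)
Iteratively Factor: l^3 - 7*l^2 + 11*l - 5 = (l - 1)*(l^2 - 6*l + 5) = (l - 5)*(l - 1)*(l - 1)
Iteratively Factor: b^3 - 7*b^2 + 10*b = (b - 2)*(b^2 - 5*b) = (b - 5)*(b - 2)*(b)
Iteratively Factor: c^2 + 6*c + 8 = (c + 2)*(c + 4)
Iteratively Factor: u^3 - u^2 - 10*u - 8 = (u + 2)*(u^2 - 3*u - 4) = (u + 1)*(u + 2)*(u - 4)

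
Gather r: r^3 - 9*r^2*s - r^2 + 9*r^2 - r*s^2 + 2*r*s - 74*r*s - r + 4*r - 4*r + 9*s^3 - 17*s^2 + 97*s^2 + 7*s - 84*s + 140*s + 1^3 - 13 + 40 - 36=r^3 + r^2*(8 - 9*s) + r*(-s^2 - 72*s - 1) + 9*s^3 + 80*s^2 + 63*s - 8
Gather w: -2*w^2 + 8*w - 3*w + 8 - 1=-2*w^2 + 5*w + 7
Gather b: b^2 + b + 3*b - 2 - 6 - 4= b^2 + 4*b - 12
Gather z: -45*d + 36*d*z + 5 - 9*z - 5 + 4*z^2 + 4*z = -45*d + 4*z^2 + z*(36*d - 5)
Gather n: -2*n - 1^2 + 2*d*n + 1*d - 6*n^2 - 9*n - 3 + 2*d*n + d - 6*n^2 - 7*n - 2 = 2*d - 12*n^2 + n*(4*d - 18) - 6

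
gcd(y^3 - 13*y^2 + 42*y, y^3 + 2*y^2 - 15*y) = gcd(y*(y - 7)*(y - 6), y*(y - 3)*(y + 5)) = y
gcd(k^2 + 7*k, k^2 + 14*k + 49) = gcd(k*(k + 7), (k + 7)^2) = k + 7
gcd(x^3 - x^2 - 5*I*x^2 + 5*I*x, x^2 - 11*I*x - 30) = x - 5*I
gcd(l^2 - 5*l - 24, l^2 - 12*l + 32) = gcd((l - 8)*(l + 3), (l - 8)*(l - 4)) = l - 8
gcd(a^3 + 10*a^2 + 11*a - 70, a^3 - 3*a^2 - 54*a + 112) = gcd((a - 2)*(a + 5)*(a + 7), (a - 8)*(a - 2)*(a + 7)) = a^2 + 5*a - 14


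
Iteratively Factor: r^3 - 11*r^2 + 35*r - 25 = (r - 1)*(r^2 - 10*r + 25) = (r - 5)*(r - 1)*(r - 5)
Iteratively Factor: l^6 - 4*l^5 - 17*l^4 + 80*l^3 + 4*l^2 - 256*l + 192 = (l - 2)*(l^5 - 2*l^4 - 21*l^3 + 38*l^2 + 80*l - 96) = (l - 2)*(l + 4)*(l^4 - 6*l^3 + 3*l^2 + 26*l - 24) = (l - 2)*(l - 1)*(l + 4)*(l^3 - 5*l^2 - 2*l + 24) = (l - 4)*(l - 2)*(l - 1)*(l + 4)*(l^2 - l - 6) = (l - 4)*(l - 3)*(l - 2)*(l - 1)*(l + 4)*(l + 2)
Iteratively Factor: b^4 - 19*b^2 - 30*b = (b)*(b^3 - 19*b - 30) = b*(b + 2)*(b^2 - 2*b - 15) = b*(b - 5)*(b + 2)*(b + 3)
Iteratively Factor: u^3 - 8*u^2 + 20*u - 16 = (u - 4)*(u^2 - 4*u + 4) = (u - 4)*(u - 2)*(u - 2)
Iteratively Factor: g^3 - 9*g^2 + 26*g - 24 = (g - 4)*(g^2 - 5*g + 6) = (g - 4)*(g - 3)*(g - 2)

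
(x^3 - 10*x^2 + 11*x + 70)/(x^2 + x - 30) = (x^2 - 5*x - 14)/(x + 6)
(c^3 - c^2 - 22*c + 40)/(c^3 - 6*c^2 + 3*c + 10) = (c^2 + c - 20)/(c^2 - 4*c - 5)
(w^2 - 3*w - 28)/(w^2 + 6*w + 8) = (w - 7)/(w + 2)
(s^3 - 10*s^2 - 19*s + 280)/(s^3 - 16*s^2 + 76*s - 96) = (s^2 - 2*s - 35)/(s^2 - 8*s + 12)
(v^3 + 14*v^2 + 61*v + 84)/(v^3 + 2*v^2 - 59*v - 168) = (v + 4)/(v - 8)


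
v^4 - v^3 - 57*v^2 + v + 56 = (v - 8)*(v - 1)*(v + 1)*(v + 7)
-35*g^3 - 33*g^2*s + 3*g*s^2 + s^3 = (-5*g + s)*(g + s)*(7*g + s)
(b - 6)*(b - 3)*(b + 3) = b^3 - 6*b^2 - 9*b + 54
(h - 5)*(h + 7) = h^2 + 2*h - 35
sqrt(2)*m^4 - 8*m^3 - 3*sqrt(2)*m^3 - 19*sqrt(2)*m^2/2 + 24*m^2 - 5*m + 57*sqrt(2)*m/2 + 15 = (m - 3)*(m - 5*sqrt(2))*(m + sqrt(2)/2)*(sqrt(2)*m + 1)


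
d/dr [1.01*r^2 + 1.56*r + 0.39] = 2.02*r + 1.56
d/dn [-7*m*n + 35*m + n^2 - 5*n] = -7*m + 2*n - 5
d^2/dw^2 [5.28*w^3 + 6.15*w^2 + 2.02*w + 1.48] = 31.68*w + 12.3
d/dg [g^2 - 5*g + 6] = 2*g - 5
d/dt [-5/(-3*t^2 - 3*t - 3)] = 5*(-2*t - 1)/(3*(t^2 + t + 1)^2)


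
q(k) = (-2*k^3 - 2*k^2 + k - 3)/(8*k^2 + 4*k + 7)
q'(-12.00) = -0.25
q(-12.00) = 2.84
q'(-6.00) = -0.27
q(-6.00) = 1.30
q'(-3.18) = -0.31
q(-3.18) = 0.50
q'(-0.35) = 0.12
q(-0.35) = -0.53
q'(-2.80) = -0.33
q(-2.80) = 0.38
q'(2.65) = -0.26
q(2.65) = -0.70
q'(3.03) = -0.26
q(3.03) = -0.80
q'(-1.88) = -0.41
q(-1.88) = 0.05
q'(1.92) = -0.25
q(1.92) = -0.51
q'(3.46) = -0.26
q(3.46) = -0.91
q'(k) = (-16*k - 4)*(-2*k^3 - 2*k^2 + k - 3)/(8*k^2 + 4*k + 7)^2 + (-6*k^2 - 4*k + 1)/(8*k^2 + 4*k + 7)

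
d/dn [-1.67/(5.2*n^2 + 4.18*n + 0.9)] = (17.368*n + 6.9806)/(5.2*n^2 + 4.18*n + 0.9)^2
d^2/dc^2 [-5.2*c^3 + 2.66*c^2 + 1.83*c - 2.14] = 5.32 - 31.2*c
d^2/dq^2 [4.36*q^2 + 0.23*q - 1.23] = 8.72000000000000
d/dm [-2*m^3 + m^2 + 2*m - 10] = -6*m^2 + 2*m + 2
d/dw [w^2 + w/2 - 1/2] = 2*w + 1/2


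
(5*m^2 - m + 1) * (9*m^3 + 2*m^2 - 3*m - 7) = 45*m^5 + m^4 - 8*m^3 - 30*m^2 + 4*m - 7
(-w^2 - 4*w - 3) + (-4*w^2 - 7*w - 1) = -5*w^2 - 11*w - 4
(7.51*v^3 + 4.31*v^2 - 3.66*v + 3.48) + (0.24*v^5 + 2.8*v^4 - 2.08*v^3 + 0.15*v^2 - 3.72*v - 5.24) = 0.24*v^5 + 2.8*v^4 + 5.43*v^3 + 4.46*v^2 - 7.38*v - 1.76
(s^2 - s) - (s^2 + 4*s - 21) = 21 - 5*s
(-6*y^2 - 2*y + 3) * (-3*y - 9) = 18*y^3 + 60*y^2 + 9*y - 27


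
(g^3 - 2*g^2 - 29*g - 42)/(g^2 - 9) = (g^2 - 5*g - 14)/(g - 3)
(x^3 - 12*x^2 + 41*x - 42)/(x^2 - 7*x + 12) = (x^2 - 9*x + 14)/(x - 4)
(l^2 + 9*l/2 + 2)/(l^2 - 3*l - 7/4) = 2*(l + 4)/(2*l - 7)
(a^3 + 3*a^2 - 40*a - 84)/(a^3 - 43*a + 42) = (a + 2)/(a - 1)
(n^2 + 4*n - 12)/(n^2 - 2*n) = (n + 6)/n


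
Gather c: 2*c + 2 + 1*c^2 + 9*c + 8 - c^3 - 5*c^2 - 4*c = -c^3 - 4*c^2 + 7*c + 10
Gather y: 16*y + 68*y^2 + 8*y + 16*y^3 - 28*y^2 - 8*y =16*y^3 + 40*y^2 + 16*y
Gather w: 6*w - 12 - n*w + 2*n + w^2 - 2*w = 2*n + w^2 + w*(4 - n) - 12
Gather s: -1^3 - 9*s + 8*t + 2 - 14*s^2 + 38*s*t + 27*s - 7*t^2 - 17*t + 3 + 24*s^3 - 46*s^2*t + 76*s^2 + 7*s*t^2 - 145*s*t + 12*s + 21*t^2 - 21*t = 24*s^3 + s^2*(62 - 46*t) + s*(7*t^2 - 107*t + 30) + 14*t^2 - 30*t + 4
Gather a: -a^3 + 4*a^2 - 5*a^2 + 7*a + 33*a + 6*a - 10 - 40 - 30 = -a^3 - a^2 + 46*a - 80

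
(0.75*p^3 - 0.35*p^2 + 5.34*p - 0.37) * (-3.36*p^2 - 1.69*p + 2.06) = -2.52*p^5 - 0.0915000000000001*p^4 - 15.8059*p^3 - 8.5024*p^2 + 11.6257*p - 0.7622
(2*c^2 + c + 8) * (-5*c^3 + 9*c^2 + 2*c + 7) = -10*c^5 + 13*c^4 - 27*c^3 + 88*c^2 + 23*c + 56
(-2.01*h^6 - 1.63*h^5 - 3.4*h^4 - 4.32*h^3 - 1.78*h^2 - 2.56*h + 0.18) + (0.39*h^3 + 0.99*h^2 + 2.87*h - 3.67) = -2.01*h^6 - 1.63*h^5 - 3.4*h^4 - 3.93*h^3 - 0.79*h^2 + 0.31*h - 3.49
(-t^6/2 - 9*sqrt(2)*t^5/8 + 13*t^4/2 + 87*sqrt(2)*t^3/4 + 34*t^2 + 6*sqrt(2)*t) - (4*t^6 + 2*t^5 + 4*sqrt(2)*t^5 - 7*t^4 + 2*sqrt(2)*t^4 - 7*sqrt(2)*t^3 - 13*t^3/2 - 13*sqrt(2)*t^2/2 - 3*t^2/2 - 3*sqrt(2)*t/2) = -9*t^6/2 - 41*sqrt(2)*t^5/8 - 2*t^5 - 2*sqrt(2)*t^4 + 27*t^4/2 + 13*t^3/2 + 115*sqrt(2)*t^3/4 + 13*sqrt(2)*t^2/2 + 71*t^2/2 + 15*sqrt(2)*t/2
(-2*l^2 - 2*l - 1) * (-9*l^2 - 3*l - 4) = 18*l^4 + 24*l^3 + 23*l^2 + 11*l + 4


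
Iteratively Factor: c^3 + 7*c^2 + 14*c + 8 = (c + 2)*(c^2 + 5*c + 4) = (c + 1)*(c + 2)*(c + 4)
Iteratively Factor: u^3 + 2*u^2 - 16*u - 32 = (u + 4)*(u^2 - 2*u - 8) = (u + 2)*(u + 4)*(u - 4)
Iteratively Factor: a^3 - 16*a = (a - 4)*(a^2 + 4*a) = a*(a - 4)*(a + 4)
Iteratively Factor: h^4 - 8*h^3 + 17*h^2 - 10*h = (h)*(h^3 - 8*h^2 + 17*h - 10) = h*(h - 1)*(h^2 - 7*h + 10) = h*(h - 5)*(h - 1)*(h - 2)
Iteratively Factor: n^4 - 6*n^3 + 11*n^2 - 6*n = (n - 1)*(n^3 - 5*n^2 + 6*n) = n*(n - 1)*(n^2 - 5*n + 6) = n*(n - 3)*(n - 1)*(n - 2)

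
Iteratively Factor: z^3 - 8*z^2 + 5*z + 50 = (z - 5)*(z^2 - 3*z - 10) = (z - 5)*(z + 2)*(z - 5)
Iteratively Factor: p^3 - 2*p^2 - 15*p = (p - 5)*(p^2 + 3*p) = p*(p - 5)*(p + 3)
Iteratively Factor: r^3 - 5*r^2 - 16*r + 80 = (r - 4)*(r^2 - r - 20) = (r - 4)*(r + 4)*(r - 5)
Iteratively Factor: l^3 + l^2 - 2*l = (l - 1)*(l^2 + 2*l) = l*(l - 1)*(l + 2)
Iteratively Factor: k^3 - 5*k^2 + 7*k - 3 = (k - 1)*(k^2 - 4*k + 3) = (k - 3)*(k - 1)*(k - 1)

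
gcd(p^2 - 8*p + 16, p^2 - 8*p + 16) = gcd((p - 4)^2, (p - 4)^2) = p^2 - 8*p + 16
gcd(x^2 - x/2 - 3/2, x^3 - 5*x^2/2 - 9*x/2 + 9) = x - 3/2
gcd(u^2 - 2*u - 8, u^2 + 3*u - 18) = 1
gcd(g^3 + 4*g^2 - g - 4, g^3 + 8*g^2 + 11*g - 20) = g^2 + 3*g - 4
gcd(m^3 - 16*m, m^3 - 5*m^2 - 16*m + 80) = m^2 - 16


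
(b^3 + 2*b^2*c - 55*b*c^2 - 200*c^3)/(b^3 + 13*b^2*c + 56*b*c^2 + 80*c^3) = (b^2 - 3*b*c - 40*c^2)/(b^2 + 8*b*c + 16*c^2)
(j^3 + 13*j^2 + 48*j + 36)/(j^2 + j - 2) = (j^3 + 13*j^2 + 48*j + 36)/(j^2 + j - 2)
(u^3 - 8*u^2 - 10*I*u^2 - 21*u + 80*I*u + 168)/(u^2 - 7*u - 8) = (u^2 - 10*I*u - 21)/(u + 1)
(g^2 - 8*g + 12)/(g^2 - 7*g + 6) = (g - 2)/(g - 1)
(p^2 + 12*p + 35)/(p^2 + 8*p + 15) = (p + 7)/(p + 3)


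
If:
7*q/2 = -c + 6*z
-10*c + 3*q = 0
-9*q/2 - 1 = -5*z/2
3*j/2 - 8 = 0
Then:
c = -18/175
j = 16/3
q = -12/35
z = -38/175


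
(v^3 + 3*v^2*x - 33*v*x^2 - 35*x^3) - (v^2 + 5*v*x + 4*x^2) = v^3 + 3*v^2*x - v^2 - 33*v*x^2 - 5*v*x - 35*x^3 - 4*x^2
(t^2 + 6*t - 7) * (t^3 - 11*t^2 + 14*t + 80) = t^5 - 5*t^4 - 59*t^3 + 241*t^2 + 382*t - 560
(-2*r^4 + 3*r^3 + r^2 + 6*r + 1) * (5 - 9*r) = 18*r^5 - 37*r^4 + 6*r^3 - 49*r^2 + 21*r + 5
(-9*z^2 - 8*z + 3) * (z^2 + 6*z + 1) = -9*z^4 - 62*z^3 - 54*z^2 + 10*z + 3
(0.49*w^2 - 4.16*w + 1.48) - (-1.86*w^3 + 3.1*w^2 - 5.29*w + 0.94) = 1.86*w^3 - 2.61*w^2 + 1.13*w + 0.54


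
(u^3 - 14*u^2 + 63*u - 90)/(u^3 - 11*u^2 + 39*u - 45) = (u - 6)/(u - 3)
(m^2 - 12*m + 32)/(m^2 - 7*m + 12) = (m - 8)/(m - 3)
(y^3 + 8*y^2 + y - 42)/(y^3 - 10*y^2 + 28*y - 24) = (y^2 + 10*y + 21)/(y^2 - 8*y + 12)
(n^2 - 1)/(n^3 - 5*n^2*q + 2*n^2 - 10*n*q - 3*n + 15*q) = (-n - 1)/(-n^2 + 5*n*q - 3*n + 15*q)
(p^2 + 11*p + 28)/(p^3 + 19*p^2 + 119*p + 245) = (p + 4)/(p^2 + 12*p + 35)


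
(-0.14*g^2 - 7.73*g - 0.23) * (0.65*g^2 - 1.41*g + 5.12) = -0.091*g^4 - 4.8271*g^3 + 10.033*g^2 - 39.2533*g - 1.1776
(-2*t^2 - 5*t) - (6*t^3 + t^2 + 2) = -6*t^3 - 3*t^2 - 5*t - 2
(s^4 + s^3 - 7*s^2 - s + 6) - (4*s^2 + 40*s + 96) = s^4 + s^3 - 11*s^2 - 41*s - 90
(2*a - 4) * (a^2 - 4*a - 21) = 2*a^3 - 12*a^2 - 26*a + 84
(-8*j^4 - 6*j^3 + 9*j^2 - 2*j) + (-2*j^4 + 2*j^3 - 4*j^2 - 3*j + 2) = -10*j^4 - 4*j^3 + 5*j^2 - 5*j + 2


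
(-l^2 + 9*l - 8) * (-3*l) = 3*l^3 - 27*l^2 + 24*l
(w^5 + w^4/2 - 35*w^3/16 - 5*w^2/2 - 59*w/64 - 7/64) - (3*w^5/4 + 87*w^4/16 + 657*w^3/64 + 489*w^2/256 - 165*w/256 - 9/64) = w^5/4 - 79*w^4/16 - 797*w^3/64 - 1129*w^2/256 - 71*w/256 + 1/32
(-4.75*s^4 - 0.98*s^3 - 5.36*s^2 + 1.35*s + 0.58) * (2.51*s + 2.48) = -11.9225*s^5 - 14.2398*s^4 - 15.884*s^3 - 9.9043*s^2 + 4.8038*s + 1.4384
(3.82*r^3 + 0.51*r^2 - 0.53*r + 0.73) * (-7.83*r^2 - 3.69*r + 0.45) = -29.9106*r^5 - 18.0891*r^4 + 3.987*r^3 - 3.5307*r^2 - 2.9322*r + 0.3285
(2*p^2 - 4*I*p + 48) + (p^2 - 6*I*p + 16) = 3*p^2 - 10*I*p + 64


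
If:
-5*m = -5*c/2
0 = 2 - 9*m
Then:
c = 4/9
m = 2/9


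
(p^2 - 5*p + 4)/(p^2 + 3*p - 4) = (p - 4)/(p + 4)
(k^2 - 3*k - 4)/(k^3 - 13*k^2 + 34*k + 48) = (k - 4)/(k^2 - 14*k + 48)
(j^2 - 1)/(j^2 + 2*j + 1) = (j - 1)/(j + 1)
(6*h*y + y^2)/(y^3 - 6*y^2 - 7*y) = (6*h + y)/(y^2 - 6*y - 7)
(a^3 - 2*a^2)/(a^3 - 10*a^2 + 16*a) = a/(a - 8)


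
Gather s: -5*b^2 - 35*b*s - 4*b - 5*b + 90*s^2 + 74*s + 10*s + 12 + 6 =-5*b^2 - 9*b + 90*s^2 + s*(84 - 35*b) + 18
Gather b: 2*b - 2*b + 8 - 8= 0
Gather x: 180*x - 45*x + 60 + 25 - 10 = 135*x + 75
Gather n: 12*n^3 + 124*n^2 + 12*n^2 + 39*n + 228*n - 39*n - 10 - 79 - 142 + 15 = 12*n^3 + 136*n^2 + 228*n - 216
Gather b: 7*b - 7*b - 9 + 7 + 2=0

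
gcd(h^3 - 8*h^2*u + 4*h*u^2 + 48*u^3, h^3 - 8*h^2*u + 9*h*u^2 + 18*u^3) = -h + 6*u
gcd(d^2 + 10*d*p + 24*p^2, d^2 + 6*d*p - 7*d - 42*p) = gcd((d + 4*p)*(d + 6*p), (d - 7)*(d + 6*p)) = d + 6*p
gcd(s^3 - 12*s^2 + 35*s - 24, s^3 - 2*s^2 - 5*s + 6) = s^2 - 4*s + 3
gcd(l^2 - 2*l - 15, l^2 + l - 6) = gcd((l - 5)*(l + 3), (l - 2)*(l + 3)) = l + 3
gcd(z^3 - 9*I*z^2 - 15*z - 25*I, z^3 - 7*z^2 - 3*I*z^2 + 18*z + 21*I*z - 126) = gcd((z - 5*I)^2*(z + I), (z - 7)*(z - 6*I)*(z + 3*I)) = 1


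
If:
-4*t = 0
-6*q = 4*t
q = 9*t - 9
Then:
No Solution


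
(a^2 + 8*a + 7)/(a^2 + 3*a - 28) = (a + 1)/(a - 4)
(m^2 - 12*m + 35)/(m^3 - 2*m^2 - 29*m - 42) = (m - 5)/(m^2 + 5*m + 6)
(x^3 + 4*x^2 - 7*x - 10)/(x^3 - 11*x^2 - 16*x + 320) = (x^2 - x - 2)/(x^2 - 16*x + 64)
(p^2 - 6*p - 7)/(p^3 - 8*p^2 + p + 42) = (p + 1)/(p^2 - p - 6)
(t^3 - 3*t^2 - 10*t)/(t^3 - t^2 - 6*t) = (t - 5)/(t - 3)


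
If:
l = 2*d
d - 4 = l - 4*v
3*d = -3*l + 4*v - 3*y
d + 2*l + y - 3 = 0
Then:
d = 5/7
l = 10/7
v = 33/28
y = -4/7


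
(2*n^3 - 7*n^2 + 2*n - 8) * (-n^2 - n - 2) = -2*n^5 + 5*n^4 + n^3 + 20*n^2 + 4*n + 16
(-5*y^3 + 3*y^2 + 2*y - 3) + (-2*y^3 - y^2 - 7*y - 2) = -7*y^3 + 2*y^2 - 5*y - 5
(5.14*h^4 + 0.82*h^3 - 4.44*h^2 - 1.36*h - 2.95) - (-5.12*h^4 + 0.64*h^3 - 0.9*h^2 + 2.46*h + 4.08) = 10.26*h^4 + 0.18*h^3 - 3.54*h^2 - 3.82*h - 7.03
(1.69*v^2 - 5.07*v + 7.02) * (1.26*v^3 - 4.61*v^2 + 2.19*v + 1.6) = 2.1294*v^5 - 14.1791*v^4 + 35.919*v^3 - 40.7615*v^2 + 7.2618*v + 11.232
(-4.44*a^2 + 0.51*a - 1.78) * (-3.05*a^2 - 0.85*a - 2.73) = 13.542*a^4 + 2.2185*a^3 + 17.1167*a^2 + 0.1207*a + 4.8594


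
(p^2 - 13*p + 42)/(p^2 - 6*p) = (p - 7)/p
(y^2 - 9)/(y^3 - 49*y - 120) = (y - 3)/(y^2 - 3*y - 40)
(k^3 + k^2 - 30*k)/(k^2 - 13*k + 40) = k*(k + 6)/(k - 8)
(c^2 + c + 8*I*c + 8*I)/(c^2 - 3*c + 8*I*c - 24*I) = (c + 1)/(c - 3)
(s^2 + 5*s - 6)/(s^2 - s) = (s + 6)/s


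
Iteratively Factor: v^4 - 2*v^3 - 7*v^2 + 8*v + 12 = (v - 3)*(v^3 + v^2 - 4*v - 4) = (v - 3)*(v - 2)*(v^2 + 3*v + 2) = (v - 3)*(v - 2)*(v + 1)*(v + 2)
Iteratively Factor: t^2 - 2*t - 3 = (t + 1)*(t - 3)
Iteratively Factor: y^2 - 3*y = (y - 3)*(y)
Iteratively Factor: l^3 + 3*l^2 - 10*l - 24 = (l + 4)*(l^2 - l - 6) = (l + 2)*(l + 4)*(l - 3)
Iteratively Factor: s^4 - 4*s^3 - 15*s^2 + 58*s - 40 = (s - 5)*(s^3 + s^2 - 10*s + 8) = (s - 5)*(s - 2)*(s^2 + 3*s - 4) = (s - 5)*(s - 2)*(s + 4)*(s - 1)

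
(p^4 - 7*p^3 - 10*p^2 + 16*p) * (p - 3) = p^5 - 10*p^4 + 11*p^3 + 46*p^2 - 48*p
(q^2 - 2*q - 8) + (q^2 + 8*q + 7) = 2*q^2 + 6*q - 1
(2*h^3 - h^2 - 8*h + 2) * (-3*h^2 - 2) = -6*h^5 + 3*h^4 + 20*h^3 - 4*h^2 + 16*h - 4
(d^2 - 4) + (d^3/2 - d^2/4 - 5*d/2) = d^3/2 + 3*d^2/4 - 5*d/2 - 4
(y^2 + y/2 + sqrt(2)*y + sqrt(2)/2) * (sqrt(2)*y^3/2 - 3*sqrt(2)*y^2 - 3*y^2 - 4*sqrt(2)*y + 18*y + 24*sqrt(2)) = sqrt(2)*y^5/2 - 11*sqrt(2)*y^4/4 - 2*y^4 - 17*sqrt(2)*y^3/2 + 11*y^3 - 2*y^2 + 77*sqrt(2)*y^2/2 + 21*sqrt(2)*y + 44*y + 24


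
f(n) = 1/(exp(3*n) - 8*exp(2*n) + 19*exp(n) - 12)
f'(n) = (-3*exp(3*n) + 16*exp(2*n) - 19*exp(n))/(exp(3*n) - 8*exp(2*n) + 19*exp(n) - 12)^2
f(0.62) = 0.48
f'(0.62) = 0.16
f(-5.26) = -0.08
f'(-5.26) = -0.00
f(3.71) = 0.00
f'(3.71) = -0.00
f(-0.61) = -0.26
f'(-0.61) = -0.40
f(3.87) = 0.00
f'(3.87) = -0.00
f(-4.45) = -0.08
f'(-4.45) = -0.00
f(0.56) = 0.47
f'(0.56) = -0.07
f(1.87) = 0.02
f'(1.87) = -0.12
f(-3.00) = -0.09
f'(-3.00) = -0.00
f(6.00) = 0.00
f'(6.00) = 0.00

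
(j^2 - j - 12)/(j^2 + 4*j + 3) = (j - 4)/(j + 1)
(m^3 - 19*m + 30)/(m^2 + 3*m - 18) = (m^2 + 3*m - 10)/(m + 6)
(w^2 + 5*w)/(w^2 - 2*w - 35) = w/(w - 7)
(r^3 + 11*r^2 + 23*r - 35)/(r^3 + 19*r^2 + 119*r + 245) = (r - 1)/(r + 7)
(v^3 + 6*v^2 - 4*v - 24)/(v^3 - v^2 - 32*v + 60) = (v + 2)/(v - 5)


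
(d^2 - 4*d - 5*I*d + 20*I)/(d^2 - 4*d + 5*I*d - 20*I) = (d - 5*I)/(d + 5*I)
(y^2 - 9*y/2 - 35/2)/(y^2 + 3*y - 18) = (2*y^2 - 9*y - 35)/(2*(y^2 + 3*y - 18))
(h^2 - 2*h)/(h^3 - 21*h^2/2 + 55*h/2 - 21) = 2*h/(2*h^2 - 17*h + 21)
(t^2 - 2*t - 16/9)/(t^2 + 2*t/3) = (t - 8/3)/t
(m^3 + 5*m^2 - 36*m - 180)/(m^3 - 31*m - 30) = (m + 6)/(m + 1)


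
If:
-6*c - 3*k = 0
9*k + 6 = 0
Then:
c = 1/3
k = -2/3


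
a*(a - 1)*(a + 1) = a^3 - a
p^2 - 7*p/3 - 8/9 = (p - 8/3)*(p + 1/3)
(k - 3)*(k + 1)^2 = k^3 - k^2 - 5*k - 3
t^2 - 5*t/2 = t*(t - 5/2)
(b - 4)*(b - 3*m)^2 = b^3 - 6*b^2*m - 4*b^2 + 9*b*m^2 + 24*b*m - 36*m^2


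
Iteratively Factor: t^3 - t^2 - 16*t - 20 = (t + 2)*(t^2 - 3*t - 10) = (t - 5)*(t + 2)*(t + 2)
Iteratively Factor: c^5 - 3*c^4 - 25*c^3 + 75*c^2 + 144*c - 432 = (c + 3)*(c^4 - 6*c^3 - 7*c^2 + 96*c - 144) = (c - 4)*(c + 3)*(c^3 - 2*c^2 - 15*c + 36) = (c - 4)*(c - 3)*(c + 3)*(c^2 + c - 12) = (c - 4)*(c - 3)*(c + 3)*(c + 4)*(c - 3)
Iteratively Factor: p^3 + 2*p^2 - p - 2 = (p - 1)*(p^2 + 3*p + 2) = (p - 1)*(p + 2)*(p + 1)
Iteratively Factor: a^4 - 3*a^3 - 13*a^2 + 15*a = (a - 1)*(a^3 - 2*a^2 - 15*a) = (a - 5)*(a - 1)*(a^2 + 3*a) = a*(a - 5)*(a - 1)*(a + 3)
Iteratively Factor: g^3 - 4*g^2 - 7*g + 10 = (g - 1)*(g^2 - 3*g - 10) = (g - 1)*(g + 2)*(g - 5)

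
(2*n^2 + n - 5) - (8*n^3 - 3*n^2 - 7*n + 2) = -8*n^3 + 5*n^2 + 8*n - 7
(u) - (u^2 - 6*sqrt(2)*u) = -u^2 + u + 6*sqrt(2)*u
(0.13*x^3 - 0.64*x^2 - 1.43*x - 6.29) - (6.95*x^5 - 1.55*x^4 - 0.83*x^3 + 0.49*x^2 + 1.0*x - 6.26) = -6.95*x^5 + 1.55*x^4 + 0.96*x^3 - 1.13*x^2 - 2.43*x - 0.0300000000000002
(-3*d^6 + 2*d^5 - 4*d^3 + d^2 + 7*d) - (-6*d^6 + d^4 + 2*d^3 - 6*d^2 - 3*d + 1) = 3*d^6 + 2*d^5 - d^4 - 6*d^3 + 7*d^2 + 10*d - 1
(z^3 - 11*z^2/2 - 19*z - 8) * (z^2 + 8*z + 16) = z^5 + 5*z^4/2 - 47*z^3 - 248*z^2 - 368*z - 128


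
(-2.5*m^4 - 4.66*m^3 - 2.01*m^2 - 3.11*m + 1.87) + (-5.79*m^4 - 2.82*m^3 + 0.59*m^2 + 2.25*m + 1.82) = -8.29*m^4 - 7.48*m^3 - 1.42*m^2 - 0.86*m + 3.69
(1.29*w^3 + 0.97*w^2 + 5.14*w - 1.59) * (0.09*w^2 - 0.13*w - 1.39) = 0.1161*w^5 - 0.0804*w^4 - 1.4566*w^3 - 2.1596*w^2 - 6.9379*w + 2.2101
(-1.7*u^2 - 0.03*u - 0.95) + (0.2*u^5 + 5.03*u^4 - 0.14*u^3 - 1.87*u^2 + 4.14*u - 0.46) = 0.2*u^5 + 5.03*u^4 - 0.14*u^3 - 3.57*u^2 + 4.11*u - 1.41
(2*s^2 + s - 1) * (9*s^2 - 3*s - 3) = 18*s^4 + 3*s^3 - 18*s^2 + 3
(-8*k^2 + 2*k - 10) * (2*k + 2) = -16*k^3 - 12*k^2 - 16*k - 20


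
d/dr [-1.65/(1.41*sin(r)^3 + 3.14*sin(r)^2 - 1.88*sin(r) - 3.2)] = (6.9795*sin(r)^2 + 10.362*sin(r) - 3.102)*cos(r)/(1.41*sin(r)^3 + 3.14*sin(r)^2 - 1.88*sin(r) - 3.2)^2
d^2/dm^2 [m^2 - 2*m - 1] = 2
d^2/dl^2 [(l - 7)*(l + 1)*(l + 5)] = 6*l - 2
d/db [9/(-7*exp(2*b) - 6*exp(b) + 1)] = (126*exp(b) + 54)*exp(b)/(7*exp(2*b) + 6*exp(b) - 1)^2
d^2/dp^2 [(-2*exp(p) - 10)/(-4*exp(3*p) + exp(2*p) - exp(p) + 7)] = (128*exp(6*p) + 1416*exp(5*p) - 470*exp(4*p) + 850*exp(3*p) + 2406*exp(2*p) - 256*exp(p) + 168)*exp(p)/(64*exp(9*p) - 48*exp(8*p) + 60*exp(7*p) - 361*exp(6*p) + 183*exp(5*p) - 192*exp(4*p) + 631*exp(3*p) - 168*exp(2*p) + 147*exp(p) - 343)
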